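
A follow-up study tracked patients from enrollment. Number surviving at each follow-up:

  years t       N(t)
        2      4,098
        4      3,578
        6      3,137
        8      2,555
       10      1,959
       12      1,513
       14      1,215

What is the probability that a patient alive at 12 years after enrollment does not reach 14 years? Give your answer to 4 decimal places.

P(die before 14 | alive at 12) = 1 − N(14)/N(12) = 1 − 1,215/1,513 = (298)/1,513 = 0.196960.

0.1970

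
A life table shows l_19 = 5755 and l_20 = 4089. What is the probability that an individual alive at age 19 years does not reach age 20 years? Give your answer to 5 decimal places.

0.28949

P(die before 20 | alive at 19) = 1 − l_20/l_19 = 1 − 4089/5755 = (1666)/5755 = 0.289487.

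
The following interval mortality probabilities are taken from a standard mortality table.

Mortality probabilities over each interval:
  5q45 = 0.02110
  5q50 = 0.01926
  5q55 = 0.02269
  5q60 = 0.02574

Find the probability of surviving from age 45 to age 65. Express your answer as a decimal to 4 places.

The overall survival probability is (1 − 0.02110) × (1 − 0.01926) × (1 − 0.02269) × (1 − 0.02574).
= 0.97890 × 0.98074 × 0.97731 × 0.97426 = 0.914112.

0.9141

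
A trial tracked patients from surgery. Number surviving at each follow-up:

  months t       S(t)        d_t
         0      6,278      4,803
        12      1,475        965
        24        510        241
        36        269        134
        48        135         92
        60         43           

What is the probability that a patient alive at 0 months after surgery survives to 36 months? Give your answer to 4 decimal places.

0.0428

The conditional survival probability is S(36)/S(0) = 269/6,278 = 0.042848.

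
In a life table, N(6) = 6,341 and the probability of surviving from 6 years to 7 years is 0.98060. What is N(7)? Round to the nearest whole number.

N(7) = N(6) × p = 6,341 × 0.98060 = 6218.

6218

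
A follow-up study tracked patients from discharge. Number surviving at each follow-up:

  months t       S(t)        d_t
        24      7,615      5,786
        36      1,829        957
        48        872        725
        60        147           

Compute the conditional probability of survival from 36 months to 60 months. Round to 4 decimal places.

The conditional survival probability is S(60)/S(36) = 147/1,829 = 0.080372.

0.0804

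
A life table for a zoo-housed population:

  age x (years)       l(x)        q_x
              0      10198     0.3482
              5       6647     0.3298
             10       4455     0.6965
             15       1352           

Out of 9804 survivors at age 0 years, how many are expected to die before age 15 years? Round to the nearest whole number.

The relevant probability is 1 − 1352/10198 = 0.867425.
Expected number = 9804 × 0.867425 = 8504.

8504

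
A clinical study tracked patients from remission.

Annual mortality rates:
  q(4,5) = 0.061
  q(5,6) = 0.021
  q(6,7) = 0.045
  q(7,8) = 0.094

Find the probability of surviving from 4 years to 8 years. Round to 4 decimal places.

0.7954

The overall survival probability is (1 − 0.061) × (1 − 0.021) × (1 − 0.045) × (1 − 0.094).
= 0.939 × 0.979 × 0.955 × 0.906 = 0.795389.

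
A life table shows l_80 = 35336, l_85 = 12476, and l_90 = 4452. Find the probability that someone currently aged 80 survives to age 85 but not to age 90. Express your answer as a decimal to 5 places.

0.22708

This is the probability of reaching 85 but not 90, conditional on being alive at 80: (l_85 − l_90) / l_80.
= (12476 − 4452) / 35336 = 8024 / 35336 = 0.227077.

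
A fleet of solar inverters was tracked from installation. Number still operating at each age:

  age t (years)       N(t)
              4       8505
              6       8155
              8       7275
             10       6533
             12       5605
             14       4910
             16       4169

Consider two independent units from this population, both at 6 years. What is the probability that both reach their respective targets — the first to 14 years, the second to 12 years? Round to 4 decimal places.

0.4138

p₁ = N(14)/N(6) = 4910/8155 = 0.602085; p₂ = N(12)/N(6) = 5605/8155 = 0.687308.
P(both) = p₁ × p₂ = 0.602085 × 0.687308 = 0.413818.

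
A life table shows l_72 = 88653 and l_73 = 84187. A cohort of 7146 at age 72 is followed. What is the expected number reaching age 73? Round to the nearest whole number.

6786

The relevant probability is 84187/88653 = 0.949624.
Expected number = 7146 × 0.949624 = 6786.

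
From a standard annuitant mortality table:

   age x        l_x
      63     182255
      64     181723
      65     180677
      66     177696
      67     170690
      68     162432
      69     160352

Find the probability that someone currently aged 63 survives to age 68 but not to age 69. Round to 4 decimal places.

This is the probability of reaching 68 but not 69, conditional on being alive at 63: (l_68 − l_69) / l_63.
= (162432 − 160352) / 182255 = 2080 / 182255 = 0.011413.

0.0114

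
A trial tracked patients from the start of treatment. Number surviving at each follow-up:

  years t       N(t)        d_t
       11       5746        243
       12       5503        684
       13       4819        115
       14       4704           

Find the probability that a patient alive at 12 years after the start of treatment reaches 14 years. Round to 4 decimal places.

0.8548

The conditional survival probability is N(14)/N(12) = 4704/5503 = 0.854806.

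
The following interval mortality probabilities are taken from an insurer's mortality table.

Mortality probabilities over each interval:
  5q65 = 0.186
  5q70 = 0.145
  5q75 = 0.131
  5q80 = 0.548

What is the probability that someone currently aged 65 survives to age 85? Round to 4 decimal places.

Survival from 65 to 85 is the product of surviving each interval: (1 − 0.186) × (1 − 0.145) × (1 − 0.131) × (1 − 0.548).
= 0.814 × 0.855 × 0.869 × 0.452 = 0.273369.

0.2734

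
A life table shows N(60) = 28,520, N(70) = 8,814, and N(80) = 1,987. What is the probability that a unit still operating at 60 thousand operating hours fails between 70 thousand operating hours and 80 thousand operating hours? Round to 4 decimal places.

0.2394

This is the probability of reaching 70 but not 80, conditional on being operational at 60: (N(70) − N(80)) / N(60).
= (8,814 − 1,987) / 28,520 = 6,827 / 28,520 = 0.239376.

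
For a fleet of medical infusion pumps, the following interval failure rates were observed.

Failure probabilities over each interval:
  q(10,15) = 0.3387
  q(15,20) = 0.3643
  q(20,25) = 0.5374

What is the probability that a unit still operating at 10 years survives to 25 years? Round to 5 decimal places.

0.19447

P(survive 10→25) = (1 − 0.3387) × (1 − 0.3643) × (1 − 0.5374).
= 0.6613 × 0.6357 × 0.4626 = 0.194472.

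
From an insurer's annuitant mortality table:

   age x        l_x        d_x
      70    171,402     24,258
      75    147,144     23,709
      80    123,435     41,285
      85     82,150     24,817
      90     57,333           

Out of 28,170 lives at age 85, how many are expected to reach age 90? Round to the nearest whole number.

19660

The relevant probability is 57,333/82,150 = 0.697906.
Expected number = 28,170 × 0.697906 = 19660.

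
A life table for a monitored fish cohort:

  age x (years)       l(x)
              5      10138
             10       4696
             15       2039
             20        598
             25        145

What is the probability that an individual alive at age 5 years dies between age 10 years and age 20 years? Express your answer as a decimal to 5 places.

This is the probability of reaching 10 but not 20, conditional on being alive at 5: (l(10) − l(20)) / l(5).
= (4696 − 598) / 10138 = 4098 / 10138 = 0.404222.

0.40422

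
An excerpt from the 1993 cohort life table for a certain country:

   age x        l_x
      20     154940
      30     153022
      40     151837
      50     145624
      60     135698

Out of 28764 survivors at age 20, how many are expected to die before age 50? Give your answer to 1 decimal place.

1729.5

The relevant probability is 1 − 145624/154940 = 0.060127.
Expected number = 28764 × 0.060127 = 1729.5.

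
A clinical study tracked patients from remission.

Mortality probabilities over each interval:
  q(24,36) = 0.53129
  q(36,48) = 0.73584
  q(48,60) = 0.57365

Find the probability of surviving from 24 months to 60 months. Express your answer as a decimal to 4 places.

Chaining the interval survival probabilities: (1 − 0.53129) × (1 − 0.73584) × (1 − 0.57365).
= 0.46871 × 0.26416 × 0.42635 = 0.052788.

0.0528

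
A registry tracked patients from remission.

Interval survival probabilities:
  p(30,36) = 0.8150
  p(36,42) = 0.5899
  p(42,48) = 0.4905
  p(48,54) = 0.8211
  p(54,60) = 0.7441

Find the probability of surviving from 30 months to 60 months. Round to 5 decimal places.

0.14408

Chaining the interval survival probabilities: 0.8150 × 0.5899 × 0.4905 × 0.8211 × 0.7441.
= 0.144080.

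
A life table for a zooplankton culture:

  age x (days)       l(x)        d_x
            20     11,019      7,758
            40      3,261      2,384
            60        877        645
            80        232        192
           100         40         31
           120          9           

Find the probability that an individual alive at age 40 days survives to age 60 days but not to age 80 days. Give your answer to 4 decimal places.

This is the probability of reaching 60 but not 80, conditional on being alive at 40: (l(60) − l(80)) / l(40).
= (877 − 232) / 3,261 = 645 / 3,261 = 0.197792.

0.1978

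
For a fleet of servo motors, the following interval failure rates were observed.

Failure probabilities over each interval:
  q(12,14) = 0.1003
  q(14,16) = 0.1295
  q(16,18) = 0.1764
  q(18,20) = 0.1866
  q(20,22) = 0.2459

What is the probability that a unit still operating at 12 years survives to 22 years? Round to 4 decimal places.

0.3957

Survival from 12 to 22 is the product of surviving each interval: (1 − 0.1003) × (1 − 0.1295) × (1 − 0.1764) × (1 − 0.1866) × (1 − 0.2459).
= 0.8997 × 0.8705 × 0.8236 × 0.8134 × 0.7541 = 0.395654.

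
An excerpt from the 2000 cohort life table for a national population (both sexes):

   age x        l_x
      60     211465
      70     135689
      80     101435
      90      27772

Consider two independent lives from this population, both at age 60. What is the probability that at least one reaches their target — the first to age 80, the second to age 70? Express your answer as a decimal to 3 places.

p₁ = l_80/l_60 = 101435/211465 = 0.479677; p₂ = l_70/l_60 = 135689/211465 = 0.641662.
P(at least one) = 1 − (1−p₁)(1−p₂) = 1 − 0.520323 × 0.358338 = 0.813548.

0.814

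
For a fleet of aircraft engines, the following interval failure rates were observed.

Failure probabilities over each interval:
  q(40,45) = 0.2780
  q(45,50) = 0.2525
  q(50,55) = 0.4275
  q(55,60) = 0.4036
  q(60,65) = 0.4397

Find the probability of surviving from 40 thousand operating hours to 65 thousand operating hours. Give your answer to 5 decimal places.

0.10325

P(survive 40→65) = (1 − 0.2780) × (1 − 0.2525) × (1 − 0.4275) × (1 − 0.4036) × (1 − 0.4397).
= 0.7220 × 0.7475 × 0.5725 × 0.5964 × 0.5603 = 0.103248.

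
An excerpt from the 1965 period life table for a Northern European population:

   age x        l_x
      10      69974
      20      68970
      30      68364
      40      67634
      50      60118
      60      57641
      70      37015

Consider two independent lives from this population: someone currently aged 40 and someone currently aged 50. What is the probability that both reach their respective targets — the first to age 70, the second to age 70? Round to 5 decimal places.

0.33697

p₁ = l_70/l_40 = 37015/67634 = 0.547284; p₂ = l_70/l_50 = 37015/60118 = 0.615706.
P(both) = p₁ × p₂ = 0.547284 × 0.615706 = 0.336966.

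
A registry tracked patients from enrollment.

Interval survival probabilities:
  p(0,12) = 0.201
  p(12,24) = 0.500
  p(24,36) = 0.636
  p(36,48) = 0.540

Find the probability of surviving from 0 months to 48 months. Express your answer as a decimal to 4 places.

Chaining the interval survival probabilities: 0.201 × 0.500 × 0.636 × 0.540.
= 0.034516.

0.0345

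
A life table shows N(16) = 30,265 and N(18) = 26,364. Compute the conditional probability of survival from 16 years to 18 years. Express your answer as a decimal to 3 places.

The conditional survival probability is N(18)/N(16) = 26,364/30,265 = 0.871105.

0.871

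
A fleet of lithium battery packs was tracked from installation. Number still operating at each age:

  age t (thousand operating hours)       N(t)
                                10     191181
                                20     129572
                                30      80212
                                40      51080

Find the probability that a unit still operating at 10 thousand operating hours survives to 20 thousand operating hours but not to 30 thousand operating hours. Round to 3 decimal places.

This is the probability of reaching 20 but not 30, conditional on being operational at 10: (N(20) − N(30)) / N(10).
= (129572 − 80212) / 191181 = 49360 / 191181 = 0.258185.

0.258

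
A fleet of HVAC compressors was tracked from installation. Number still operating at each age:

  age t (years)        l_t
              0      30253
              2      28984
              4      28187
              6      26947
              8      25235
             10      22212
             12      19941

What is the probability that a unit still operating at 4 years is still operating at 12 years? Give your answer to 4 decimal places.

0.7075

The conditional survival probability is l_12/l_4 = 19941/28187 = 0.707454.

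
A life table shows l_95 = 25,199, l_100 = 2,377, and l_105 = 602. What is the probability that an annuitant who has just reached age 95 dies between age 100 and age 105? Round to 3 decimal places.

0.070

This is the probability of reaching 100 but not 105, conditional on being alive at 95: (l_100 − l_105) / l_95.
= (2,377 − 602) / 25,199 = 1,775 / 25,199 = 0.070439.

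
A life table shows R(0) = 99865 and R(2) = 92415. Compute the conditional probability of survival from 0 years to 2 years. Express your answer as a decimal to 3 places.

The conditional survival probability is R(2)/R(0) = 92415/99865 = 0.925399.

0.925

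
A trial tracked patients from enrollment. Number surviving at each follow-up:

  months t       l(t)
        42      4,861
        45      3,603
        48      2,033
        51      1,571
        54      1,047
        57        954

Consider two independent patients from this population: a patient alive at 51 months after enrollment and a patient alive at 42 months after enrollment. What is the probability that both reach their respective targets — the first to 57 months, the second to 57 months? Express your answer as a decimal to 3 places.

p₁ = l(57)/l(51) = 954/1,571 = 0.607257; p₂ = l(57)/l(42) = 954/4,861 = 0.196256.
P(both) = p₁ × p₂ = 0.607257 × 0.196256 = 0.119178.

0.119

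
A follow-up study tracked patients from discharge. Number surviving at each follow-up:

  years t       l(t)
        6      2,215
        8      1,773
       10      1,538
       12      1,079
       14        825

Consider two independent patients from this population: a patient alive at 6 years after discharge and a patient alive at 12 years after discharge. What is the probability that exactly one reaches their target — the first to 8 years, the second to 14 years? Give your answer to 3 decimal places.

0.341

p₁ = l(8)/l(6) = 1,773/2,215 = 0.800451; p₂ = l(14)/l(12) = 825/1,079 = 0.764597.
P(exactly one) = p₁(1−p₂) + (1−p₁)p₂ = 0.188429 + 0.152575 = 0.341003.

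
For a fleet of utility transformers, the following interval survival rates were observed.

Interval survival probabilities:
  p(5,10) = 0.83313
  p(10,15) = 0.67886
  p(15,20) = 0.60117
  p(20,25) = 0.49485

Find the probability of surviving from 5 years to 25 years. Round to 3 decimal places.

0.168

The overall survival probability is 0.83313 × 0.67886 × 0.60117 × 0.49485.
= 0.168253.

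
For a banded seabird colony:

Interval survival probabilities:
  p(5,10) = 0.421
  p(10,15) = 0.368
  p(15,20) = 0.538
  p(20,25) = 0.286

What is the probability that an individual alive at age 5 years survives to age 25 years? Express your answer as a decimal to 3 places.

0.024

Chaining the interval survival probabilities: 0.421 × 0.368 × 0.538 × 0.286.
= 0.023838.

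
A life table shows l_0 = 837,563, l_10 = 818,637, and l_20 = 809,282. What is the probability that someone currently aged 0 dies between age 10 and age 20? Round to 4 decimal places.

0.0112

We want 10|10q0 = (l_10 − l_20)/l_0.
This is the probability of reaching 10 but not 20, conditional on being alive at 0: (l_10 − l_20) / l_0.
= (818,637 − 809,282) / 837,563 = 9,355 / 837,563 = 0.011169.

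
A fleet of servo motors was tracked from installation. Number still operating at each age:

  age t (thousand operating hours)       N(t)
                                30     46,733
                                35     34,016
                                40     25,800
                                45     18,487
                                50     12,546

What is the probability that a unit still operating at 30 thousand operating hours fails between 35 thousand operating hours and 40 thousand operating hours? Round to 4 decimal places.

This is the probability of reaching 35 but not 40, conditional on being operational at 30: (N(35) − N(40)) / N(30).
= (34,016 − 25,800) / 46,733 = 8,216 / 46,733 = 0.175807.

0.1758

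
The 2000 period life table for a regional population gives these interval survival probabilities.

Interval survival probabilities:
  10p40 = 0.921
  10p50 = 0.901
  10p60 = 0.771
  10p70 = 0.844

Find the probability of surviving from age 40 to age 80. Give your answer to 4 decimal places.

0.5400

40p40 = 0.921 × 0.901 × 0.771 × 0.844.
= 0.539984.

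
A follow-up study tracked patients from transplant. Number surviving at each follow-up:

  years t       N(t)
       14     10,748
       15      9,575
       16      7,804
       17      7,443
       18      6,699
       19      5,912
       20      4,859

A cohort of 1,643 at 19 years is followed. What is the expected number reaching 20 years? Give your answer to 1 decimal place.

The relevant probability is 4,859/5,912 = 0.821888.
Expected number = 1,643 × 0.821888 = 1350.4.

1350.4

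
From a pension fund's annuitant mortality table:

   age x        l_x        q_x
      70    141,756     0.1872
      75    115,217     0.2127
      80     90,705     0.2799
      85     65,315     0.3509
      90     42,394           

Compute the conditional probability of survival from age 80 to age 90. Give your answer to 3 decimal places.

We want 10p80 = l_90/l_80.
The conditional survival probability is l_90/l_80 = 42,394/90,705 = 0.467383.

0.467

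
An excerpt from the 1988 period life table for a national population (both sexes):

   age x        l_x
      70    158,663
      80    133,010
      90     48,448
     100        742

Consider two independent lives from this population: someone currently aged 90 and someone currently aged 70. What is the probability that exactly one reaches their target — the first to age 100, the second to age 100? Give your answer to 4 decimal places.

0.0198

p₁ = l_100/l_90 = 742/48,448 = 0.015315; p₂ = l_100/l_70 = 742/158,663 = 0.004677.
P(exactly one) = p₁(1−p₂) + (1−p₁)p₂ = 0.015243 + 0.004605 = 0.019849.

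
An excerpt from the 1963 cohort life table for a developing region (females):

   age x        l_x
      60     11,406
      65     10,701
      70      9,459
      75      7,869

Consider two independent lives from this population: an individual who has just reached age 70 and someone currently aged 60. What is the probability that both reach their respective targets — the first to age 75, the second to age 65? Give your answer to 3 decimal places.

p₁ = l_75/l_70 = 7,869/9,459 = 0.831906; p₂ = l_65/l_60 = 10,701/11,406 = 0.938190.
P(both) = p₁ × p₂ = 0.831906 × 0.938190 = 0.780486.

0.780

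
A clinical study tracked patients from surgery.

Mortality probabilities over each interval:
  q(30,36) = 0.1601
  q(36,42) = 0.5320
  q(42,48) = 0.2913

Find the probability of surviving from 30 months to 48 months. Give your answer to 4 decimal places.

The overall survival probability is (1 − 0.1601) × (1 − 0.5320) × (1 − 0.2913).
= 0.8399 × 0.4680 × 0.7087 = 0.278571.

0.2786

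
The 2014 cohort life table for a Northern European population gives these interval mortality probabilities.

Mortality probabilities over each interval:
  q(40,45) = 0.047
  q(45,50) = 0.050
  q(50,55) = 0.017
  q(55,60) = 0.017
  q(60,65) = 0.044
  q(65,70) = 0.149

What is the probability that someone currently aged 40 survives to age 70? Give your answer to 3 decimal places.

0.712

Chaining the interval survival probabilities: (1 − 0.047) × (1 − 0.050) × (1 − 0.017) × (1 − 0.017) × (1 − 0.044) × (1 − 0.149).
= 0.953 × 0.950 × 0.983 × 0.983 × 0.956 × 0.851 = 0.711723.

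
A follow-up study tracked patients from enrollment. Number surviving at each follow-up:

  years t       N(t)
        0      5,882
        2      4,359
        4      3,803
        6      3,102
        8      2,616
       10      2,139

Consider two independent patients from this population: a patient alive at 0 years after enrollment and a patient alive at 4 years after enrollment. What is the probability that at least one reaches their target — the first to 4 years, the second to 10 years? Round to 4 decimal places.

0.8453

p₁ = N(4)/N(0) = 3,803/5,882 = 0.646549; p₂ = N(10)/N(4) = 2,139/3,803 = 0.562451.
P(at least one) = 1 − (1−p₁)(1−p₂) = 1 − 0.353451 × 0.437549 = 0.845348.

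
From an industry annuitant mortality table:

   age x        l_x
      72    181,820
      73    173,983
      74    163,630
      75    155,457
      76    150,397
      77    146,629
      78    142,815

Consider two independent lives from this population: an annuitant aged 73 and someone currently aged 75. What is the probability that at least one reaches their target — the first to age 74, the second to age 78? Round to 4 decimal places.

p₁ = l_74/l_73 = 163,630/173,983 = 0.940494; p₂ = l_78/l_75 = 142,815/155,457 = 0.918678.
P(at least one) = 1 − (1−p₁)(1−p₂) = 1 − 0.059506 × 0.081322 = 0.995161.

0.9952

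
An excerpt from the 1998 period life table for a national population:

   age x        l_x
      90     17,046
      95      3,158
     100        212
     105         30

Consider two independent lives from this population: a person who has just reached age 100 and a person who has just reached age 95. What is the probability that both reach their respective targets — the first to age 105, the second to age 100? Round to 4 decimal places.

0.0095

p₁ = l_105/l_100 = 30/212 = 0.141509; p₂ = l_100/l_95 = 212/3,158 = 0.067131.
P(both) = p₁ × p₂ = 0.141509 × 0.067131 = 0.009500.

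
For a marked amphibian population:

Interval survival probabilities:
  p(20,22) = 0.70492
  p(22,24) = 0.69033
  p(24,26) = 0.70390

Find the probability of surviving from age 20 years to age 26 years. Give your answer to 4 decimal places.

0.3425

P(survive 20→26) = 0.70492 × 0.69033 × 0.70390.
= 0.342537.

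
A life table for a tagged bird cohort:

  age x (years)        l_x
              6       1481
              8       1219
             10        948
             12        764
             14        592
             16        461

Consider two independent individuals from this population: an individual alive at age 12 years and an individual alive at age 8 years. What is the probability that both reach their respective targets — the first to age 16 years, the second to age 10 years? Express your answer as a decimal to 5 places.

p₁ = l_16/l_12 = 461/764 = 0.603403; p₂ = l_10/l_8 = 948/1219 = 0.777687.
P(both) = p₁ × p₂ = 0.603403 × 0.777687 = 0.469259.

0.46926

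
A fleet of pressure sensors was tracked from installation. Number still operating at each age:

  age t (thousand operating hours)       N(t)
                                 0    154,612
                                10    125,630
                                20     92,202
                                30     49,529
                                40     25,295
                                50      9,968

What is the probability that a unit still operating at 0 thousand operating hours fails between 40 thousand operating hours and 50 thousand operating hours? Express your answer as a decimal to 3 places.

This is the probability of reaching 40 but not 50, conditional on being operational at 0: (N(40) − N(50)) / N(0).
= (25,295 − 9,968) / 154,612 = 15,327 / 154,612 = 0.099132.

0.099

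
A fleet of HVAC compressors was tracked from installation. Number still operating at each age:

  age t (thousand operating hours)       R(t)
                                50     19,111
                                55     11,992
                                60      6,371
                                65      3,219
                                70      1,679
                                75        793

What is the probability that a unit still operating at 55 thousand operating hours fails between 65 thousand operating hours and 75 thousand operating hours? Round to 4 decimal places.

This is the probability of reaching 65 but not 75, conditional on being operational at 55: (R(65) − R(75)) / R(55).
= (3,219 − 793) / 11,992 = 2,426 / 11,992 = 0.202302.

0.2023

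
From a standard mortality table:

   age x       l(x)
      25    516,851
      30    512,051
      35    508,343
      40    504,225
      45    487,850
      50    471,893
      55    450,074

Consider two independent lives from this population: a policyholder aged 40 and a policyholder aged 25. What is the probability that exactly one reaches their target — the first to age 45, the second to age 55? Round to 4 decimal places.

p₁ = l(45)/l(40) = 487,850/504,225 = 0.967524; p₂ = l(55)/l(25) = 450,074/516,851 = 0.870800.
P(exactly one) = p₁(1−p₂) + (1−p₁)p₂ = 0.125004 + 0.028280 = 0.153284.

0.1533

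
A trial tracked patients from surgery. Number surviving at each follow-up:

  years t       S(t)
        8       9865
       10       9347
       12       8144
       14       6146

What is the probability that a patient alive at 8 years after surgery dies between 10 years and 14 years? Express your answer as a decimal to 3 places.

0.324

This is the probability of reaching 10 but not 14, conditional on being alive at 8: (S(10) − S(14)) / S(8).
= (9347 − 6146) / 9865 = 3201 / 9865 = 0.324480.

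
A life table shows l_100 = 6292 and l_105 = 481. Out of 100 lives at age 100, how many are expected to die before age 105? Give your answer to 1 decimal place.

92.4

The relevant probability is 1 − 481/6292 = 0.923554.
Expected number = 100 × 0.923554 = 92.4.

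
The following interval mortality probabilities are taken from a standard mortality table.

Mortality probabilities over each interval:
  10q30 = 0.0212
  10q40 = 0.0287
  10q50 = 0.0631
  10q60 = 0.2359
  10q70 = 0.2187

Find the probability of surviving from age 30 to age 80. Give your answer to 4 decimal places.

The overall survival probability is (1 − 0.0212) × (1 − 0.0287) × (1 − 0.0631) × (1 − 0.2359) × (1 − 0.2187).
= 0.9788 × 0.9713 × 0.9369 × 0.7641 × 0.7813 = 0.531751.

0.5318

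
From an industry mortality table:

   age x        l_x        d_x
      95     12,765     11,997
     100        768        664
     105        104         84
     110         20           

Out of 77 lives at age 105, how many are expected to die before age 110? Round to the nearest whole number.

62

The relevant probability is 1 − 20/104 = 0.807692.
Expected number = 77 × 0.807692 = 62.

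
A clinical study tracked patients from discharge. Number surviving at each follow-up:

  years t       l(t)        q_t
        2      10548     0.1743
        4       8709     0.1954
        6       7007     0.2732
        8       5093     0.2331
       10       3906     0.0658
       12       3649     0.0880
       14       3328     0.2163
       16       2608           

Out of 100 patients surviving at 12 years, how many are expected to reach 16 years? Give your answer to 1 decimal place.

71.5

The relevant probability is 2608/3649 = 0.714716.
Expected number = 100 × 0.714716 = 71.5.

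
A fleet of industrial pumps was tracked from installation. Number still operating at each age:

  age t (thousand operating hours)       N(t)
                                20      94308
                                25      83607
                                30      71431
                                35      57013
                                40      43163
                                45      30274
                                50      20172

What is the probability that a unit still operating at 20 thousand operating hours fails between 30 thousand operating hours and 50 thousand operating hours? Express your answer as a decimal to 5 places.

This is the probability of reaching 30 but not 50, conditional on being operational at 20: (N(30) − N(50)) / N(20).
= (71431 − 20172) / 94308 = 51259 / 94308 = 0.543528.

0.54353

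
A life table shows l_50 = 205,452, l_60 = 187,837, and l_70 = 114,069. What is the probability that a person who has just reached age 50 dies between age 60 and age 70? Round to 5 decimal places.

This is the probability of reaching 60 but not 70, conditional on being alive at 50: (l_60 − l_70) / l_50.
= (187,837 − 114,069) / 205,452 = 73,768 / 205,452 = 0.359052.

0.35905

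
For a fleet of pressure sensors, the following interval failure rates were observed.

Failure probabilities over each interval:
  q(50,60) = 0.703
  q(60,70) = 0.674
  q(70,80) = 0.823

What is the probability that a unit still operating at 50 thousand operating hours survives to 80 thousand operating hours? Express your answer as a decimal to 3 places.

The overall survival probability is (1 − 0.703) × (1 − 0.674) × (1 − 0.823).
= 0.297 × 0.326 × 0.177 = 0.017137.

0.017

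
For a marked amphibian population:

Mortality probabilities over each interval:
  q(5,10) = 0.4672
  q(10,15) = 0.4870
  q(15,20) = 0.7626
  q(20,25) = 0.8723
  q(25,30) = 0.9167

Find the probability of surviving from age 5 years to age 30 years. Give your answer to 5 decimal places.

0.00069

Chaining the interval survival probabilities: (1 − 0.4672) × (1 − 0.4870) × (1 − 0.7626) × (1 − 0.8723) × (1 − 0.9167).
= 0.5328 × 0.5130 × 0.2374 × 0.1277 × 0.0833 = 0.000690.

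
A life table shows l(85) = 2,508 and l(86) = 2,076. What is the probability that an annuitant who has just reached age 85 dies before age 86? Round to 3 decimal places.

0.172

P(die before 86 | alive at 85) = 1 − l(86)/l(85) = 1 − 2,076/2,508 = (432)/2,508 = 0.172249.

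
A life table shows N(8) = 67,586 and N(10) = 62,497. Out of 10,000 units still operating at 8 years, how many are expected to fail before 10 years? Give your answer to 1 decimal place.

753.0

The relevant probability is 1 − 62,497/67,586 = 0.075297.
Expected number = 10,000 × 0.075297 = 753.0.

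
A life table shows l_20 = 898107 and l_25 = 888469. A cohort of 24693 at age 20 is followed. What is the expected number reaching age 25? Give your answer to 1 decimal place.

24428.0

The relevant probability is 888469/898107 = 0.989269.
Expected number = 24693 × 0.989269 = 24428.0.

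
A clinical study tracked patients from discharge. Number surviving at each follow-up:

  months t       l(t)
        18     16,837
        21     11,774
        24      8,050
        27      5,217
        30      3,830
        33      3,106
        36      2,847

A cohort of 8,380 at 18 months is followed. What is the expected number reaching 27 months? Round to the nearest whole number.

The relevant probability is 5,217/16,837 = 0.309853.
Expected number = 8,380 × 0.309853 = 2597.

2597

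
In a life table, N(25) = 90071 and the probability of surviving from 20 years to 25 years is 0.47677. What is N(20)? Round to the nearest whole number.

N(20) = N(25) / p = 90071 / 0.47677 = 188919.

188919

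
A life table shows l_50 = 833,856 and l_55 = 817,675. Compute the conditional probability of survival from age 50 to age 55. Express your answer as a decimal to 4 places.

0.9806

We want 5p50 = l_55/l_50.
The conditional survival probability is l_55/l_50 = 817,675/833,856 = 0.980595.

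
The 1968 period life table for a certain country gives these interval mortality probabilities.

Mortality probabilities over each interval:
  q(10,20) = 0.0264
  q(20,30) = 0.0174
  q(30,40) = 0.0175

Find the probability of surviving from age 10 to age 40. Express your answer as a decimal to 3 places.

Chaining the interval survival probabilities: (1 − 0.0264) × (1 − 0.0174) × (1 − 0.0175).
= 0.9736 × 0.9826 × 0.9825 = 0.939918.

0.940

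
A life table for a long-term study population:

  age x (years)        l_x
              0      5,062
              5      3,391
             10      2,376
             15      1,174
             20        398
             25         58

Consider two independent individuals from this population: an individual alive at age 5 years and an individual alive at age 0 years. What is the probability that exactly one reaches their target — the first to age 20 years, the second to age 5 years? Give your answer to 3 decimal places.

0.630

p₁ = l_20/l_5 = 398/3,391 = 0.117370; p₂ = l_5/l_0 = 3,391/5,062 = 0.669893.
P(exactly one) = p₁(1−p₂) + (1−p₁)p₂ = 0.038745 + 0.591268 = 0.630012.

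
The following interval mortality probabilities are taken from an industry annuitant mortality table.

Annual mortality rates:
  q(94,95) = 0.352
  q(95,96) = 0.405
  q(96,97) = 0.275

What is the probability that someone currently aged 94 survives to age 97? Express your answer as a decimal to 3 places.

Survival from 94 to 97 is the product of surviving each interval: (1 − 0.352) × (1 − 0.405) × (1 − 0.275).
= 0.648 × 0.595 × 0.725 = 0.279531.

0.280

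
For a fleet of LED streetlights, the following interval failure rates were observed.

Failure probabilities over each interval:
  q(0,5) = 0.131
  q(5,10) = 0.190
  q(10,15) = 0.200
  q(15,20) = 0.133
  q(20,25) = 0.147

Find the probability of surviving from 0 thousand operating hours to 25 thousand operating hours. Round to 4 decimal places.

0.4165

The overall survival probability is (1 − 0.131) × (1 − 0.190) × (1 − 0.200) × (1 − 0.133) × (1 − 0.147).
= 0.869 × 0.810 × 0.800 × 0.867 × 0.853 = 0.416450.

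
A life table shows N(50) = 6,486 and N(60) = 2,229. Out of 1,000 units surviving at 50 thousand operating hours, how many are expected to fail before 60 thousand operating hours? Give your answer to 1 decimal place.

The relevant probability is 1 − 2,229/6,486 = 0.656337.
Expected number = 1,000 × 0.656337 = 656.3.

656.3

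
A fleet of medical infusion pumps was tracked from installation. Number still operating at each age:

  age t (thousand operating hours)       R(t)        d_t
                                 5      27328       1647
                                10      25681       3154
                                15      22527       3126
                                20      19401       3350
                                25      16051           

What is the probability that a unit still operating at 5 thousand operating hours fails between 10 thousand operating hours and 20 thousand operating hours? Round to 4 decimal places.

This is the probability of reaching 10 but not 20, conditional on being operational at 5: (R(10) − R(20)) / R(5).
= (25681 − 19401) / 27328 = 6280 / 27328 = 0.229801.

0.2298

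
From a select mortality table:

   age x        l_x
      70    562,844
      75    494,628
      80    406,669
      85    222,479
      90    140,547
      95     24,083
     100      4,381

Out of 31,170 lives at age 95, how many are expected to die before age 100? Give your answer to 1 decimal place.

The relevant probability is 1 − 4,381/24,083 = 0.818087.
Expected number = 31,170 × 0.818087 = 25499.8.

25499.8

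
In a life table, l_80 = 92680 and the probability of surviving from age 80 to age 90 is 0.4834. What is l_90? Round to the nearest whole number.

l_90 = l_80 × p = 92680 × 0.4834 = 44802.

44802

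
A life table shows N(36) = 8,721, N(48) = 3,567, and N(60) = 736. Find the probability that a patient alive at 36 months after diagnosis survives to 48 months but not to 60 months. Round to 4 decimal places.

0.3246

This is the probability of reaching 48 but not 60, conditional on being alive at 36: (N(48) − N(60)) / N(36).
= (3,567 − 736) / 8,721 = 2,831 / 8,721 = 0.324619.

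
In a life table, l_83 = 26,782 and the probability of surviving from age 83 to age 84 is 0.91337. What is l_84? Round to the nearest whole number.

l_84 = l_83 × p = 26,782 × 0.91337 = 24462.

24462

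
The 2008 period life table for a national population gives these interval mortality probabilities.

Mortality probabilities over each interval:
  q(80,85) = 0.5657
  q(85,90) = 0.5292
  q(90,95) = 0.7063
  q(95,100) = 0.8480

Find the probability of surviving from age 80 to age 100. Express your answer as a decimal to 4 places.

Survival from 80 to 100 is the product of surviving each interval: (1 − 0.5657) × (1 − 0.5292) × (1 − 0.7063) × (1 − 0.8480).
= 0.4343 × 0.4708 × 0.2937 × 0.1520 = 0.009128.

0.0091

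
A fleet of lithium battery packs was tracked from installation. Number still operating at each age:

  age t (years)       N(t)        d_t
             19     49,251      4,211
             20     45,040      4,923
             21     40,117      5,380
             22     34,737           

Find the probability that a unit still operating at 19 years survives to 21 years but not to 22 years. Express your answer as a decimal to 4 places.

This is the probability of reaching 21 but not 22, conditional on being operational at 19: (N(21) − N(22)) / N(19).
= (40,117 − 34,737) / 49,251 = 5,380 / 49,251 = 0.109236.

0.1092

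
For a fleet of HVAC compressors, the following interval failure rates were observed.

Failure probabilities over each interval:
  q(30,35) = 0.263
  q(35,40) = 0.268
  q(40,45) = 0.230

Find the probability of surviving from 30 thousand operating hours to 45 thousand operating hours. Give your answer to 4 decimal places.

0.4154

Chaining the interval survival probabilities: (1 − 0.263) × (1 − 0.268) × (1 − 0.230).
= 0.737 × 0.732 × 0.770 = 0.415403.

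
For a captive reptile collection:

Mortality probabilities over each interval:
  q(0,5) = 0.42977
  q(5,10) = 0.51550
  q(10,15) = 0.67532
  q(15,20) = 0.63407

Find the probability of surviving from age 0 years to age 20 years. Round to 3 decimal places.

P(survive 0→20) = (1 − 0.42977) × (1 − 0.51550) × (1 − 0.67532) × (1 − 0.63407).
= 0.57023 × 0.48450 × 0.32468 × 0.36593 = 0.032824.

0.033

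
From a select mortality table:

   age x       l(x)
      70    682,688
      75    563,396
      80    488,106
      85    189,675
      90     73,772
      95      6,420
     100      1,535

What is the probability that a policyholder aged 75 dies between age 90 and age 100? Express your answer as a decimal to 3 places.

0.128

This is the probability of reaching 90 but not 100, conditional on being alive at 75: (l(90) − l(100)) / l(75).
= (73,772 − 1,535) / 563,396 = 72,237 / 563,396 = 0.128217.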